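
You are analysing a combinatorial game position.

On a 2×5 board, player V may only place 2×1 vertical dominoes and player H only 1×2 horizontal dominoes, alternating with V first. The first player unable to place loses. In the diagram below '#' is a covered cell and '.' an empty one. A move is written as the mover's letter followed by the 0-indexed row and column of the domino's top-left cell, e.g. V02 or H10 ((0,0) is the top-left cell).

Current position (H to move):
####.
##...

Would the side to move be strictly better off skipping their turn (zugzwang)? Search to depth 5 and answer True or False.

ply 1, H at ####./##... | H12=-1→####./####.; H13=+1→####./##.##*
ply 2: ####./##.## is terminal -1 (V); from ####./##... depth 5
pass branch (V moves first from the same position):
  | ply 1, V at ####./##... | V04=-1→#####/##..#*
  | ply 2, H at #####/##..# | H12=+1→#####/#####*
  | ply 3: #####/##### is terminal -1 (V); from ####./##... depth 5
H moving scores +1; H passing scores +1

zugzwang(####./##..., H) = False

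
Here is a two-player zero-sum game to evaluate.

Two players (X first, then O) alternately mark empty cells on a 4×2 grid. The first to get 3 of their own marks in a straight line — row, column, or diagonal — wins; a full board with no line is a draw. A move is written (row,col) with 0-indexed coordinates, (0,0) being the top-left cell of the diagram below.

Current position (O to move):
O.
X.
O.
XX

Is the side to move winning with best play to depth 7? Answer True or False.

O winning at [O./X./O./XX]: False

p1 O@[O./X./O./XX]: (0,1)[OO/X./O./XX]+0* (1,1)[O./XO/O./XX]+0 (2,1)[O./X./OO/XX]+0
p2 X@[OO/X./O./XX]: (1,1)[OO/XX/O./XX]+0* (2,1)[OO/X./OX/XX]+0
p3 O@[OO/XX/O./XX]: (2,1)[OO/XX/OO/XX]+0*
p4 X@[OO/XX/OO/XX] terminal +0; root [O./X./O./XX] d7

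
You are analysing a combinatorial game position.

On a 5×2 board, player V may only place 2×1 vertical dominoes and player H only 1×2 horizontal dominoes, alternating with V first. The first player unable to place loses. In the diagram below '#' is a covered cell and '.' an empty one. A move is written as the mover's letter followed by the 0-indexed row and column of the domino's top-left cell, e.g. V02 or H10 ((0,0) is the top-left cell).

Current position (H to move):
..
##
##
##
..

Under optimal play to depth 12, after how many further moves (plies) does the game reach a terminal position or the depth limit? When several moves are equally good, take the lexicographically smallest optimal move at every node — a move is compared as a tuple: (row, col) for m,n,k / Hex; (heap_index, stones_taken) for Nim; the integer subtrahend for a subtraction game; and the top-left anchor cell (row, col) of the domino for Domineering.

[../##/##/##/..] H move#1: H00:+1/##/##/##/##/..*, H40:+1/../##/##/##/##
[##/##/##/##/..] end (terminal -1, V#2); searched ../##/##/##/.. to 12

PV length from [../##/##/##/..]: 1 ply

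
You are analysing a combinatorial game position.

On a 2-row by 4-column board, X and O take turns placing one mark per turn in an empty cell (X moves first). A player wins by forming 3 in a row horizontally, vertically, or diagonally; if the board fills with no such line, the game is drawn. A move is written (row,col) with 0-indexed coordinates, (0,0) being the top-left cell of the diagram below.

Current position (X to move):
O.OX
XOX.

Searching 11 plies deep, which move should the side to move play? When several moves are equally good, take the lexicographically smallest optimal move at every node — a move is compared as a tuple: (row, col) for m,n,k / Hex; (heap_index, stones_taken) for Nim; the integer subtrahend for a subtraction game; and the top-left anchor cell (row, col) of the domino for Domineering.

X's best at [O.OX/XOX.]: (0,1)

ply 1, X at O.OX/XOX. | (0,1)=+0→OXOX/XOX.*; (1,3)=-1→O.OX/XOXX
ply 2, O at OXOX/XOX. | (1,3)=+0→OXOX/XOXO*
ply 3: OXOX/XOXO is terminal +0 (X); from O.OX/XOX. depth 11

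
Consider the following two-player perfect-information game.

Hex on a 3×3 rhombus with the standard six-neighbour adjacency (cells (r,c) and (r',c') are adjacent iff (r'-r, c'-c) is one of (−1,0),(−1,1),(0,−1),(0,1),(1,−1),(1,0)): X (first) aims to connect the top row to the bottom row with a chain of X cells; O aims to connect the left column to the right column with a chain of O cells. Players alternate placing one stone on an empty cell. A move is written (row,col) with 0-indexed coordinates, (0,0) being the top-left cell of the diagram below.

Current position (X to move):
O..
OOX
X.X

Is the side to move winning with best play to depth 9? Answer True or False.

p1 X@[O../OOX/X.X]: (0,1)[OX./OOX/X.X]-1 (0,2)[O.X/OOX/X.X]+1* (2,1)[O../OOX/XXX]-1
p2 O@[O.X/OOX/X.X] terminal -1; root [O../OOX/X.X] d9

X winning at [O../OOX/X.X]: True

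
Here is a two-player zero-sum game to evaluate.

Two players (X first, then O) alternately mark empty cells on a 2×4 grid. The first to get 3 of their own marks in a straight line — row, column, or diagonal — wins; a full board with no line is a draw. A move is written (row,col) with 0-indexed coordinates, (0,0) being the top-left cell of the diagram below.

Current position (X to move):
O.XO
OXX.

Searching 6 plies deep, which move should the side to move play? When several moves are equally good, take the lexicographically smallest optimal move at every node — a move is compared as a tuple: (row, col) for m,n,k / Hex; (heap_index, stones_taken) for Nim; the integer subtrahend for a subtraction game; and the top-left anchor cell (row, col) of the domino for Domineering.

p1 X@[O.XO/OXX.]: (0,1)[OXXO/OXX.]+0 (1,3)[O.XO/OXXX]+1*
p2 O@[O.XO/OXXX] terminal -1; root [O.XO/OXX.] d6

X's best at [O.XO/OXX.]: (1,3)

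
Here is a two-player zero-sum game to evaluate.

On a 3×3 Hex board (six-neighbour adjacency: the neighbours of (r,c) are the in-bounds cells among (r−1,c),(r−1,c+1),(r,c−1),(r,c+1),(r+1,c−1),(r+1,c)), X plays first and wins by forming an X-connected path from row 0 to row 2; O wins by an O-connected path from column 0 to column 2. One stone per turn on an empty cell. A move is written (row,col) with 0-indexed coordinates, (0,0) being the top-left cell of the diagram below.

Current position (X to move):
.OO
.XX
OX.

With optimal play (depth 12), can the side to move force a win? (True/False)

X winning at [.OO/.XX/OX.]: False

ply 1, X at .OO/.XX/OX. | (0,0)=-1→XOO/.XX/OX.*; (1,0)=-1→.OO/XXX/OX.; (2,2)=-1→.OO/.XX/OXX
ply 2, O at XOO/.XX/OX. | (1,0)=+1→XOO/OXX/OX.*; (2,2)=-1→XOO/.XX/OXO
ply 3: XOO/OXX/OX. is terminal -1 (X); from .OO/.XX/OX. depth 12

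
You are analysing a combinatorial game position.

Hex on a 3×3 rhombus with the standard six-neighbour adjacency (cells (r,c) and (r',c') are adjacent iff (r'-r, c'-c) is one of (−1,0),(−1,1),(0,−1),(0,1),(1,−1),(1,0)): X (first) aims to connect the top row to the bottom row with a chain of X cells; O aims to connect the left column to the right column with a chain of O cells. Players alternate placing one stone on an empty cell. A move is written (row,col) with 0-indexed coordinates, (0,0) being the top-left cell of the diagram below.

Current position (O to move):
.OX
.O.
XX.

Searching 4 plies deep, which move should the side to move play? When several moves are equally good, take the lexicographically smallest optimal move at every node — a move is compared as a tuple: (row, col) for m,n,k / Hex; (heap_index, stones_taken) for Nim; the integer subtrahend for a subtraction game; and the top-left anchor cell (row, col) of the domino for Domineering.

O's best at [.OX/.O./XX.]: (1,2)

[.OX/.O./XX.] O move#1: (0,0):-1/OOX/.O./XX., (1,0):-1/.OX/OO./XX., (1,2):+1/.OX/.OO/XX.*, (2,2):-1/.OX/.O./XXO
[.OX/.OO/XX.] X move#2: (0,0):-1/XOX/.OO/XX.*, (1,0):-1/.OX/XOO/XX., (2,2):-1/.OX/.OO/XXX
[XOX/.OO/XX.] O move#3: (1,0):+1/XOX/OOO/XX.*, (2,2):-1/XOX/.OO/XXO
[XOX/OOO/XX.] end (terminal -1, X#4); searched .OX/.O./XX. to 4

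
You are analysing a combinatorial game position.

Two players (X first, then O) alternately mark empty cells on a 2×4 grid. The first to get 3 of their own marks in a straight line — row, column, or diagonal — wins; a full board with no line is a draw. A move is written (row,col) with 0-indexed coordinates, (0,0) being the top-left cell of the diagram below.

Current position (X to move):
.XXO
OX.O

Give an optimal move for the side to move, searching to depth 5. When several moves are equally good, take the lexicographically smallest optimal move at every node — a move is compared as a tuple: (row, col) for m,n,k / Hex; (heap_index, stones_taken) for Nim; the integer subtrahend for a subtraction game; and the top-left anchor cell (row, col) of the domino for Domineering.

X's best at [.XXO/OX.O]: (0,0)

[.XXO/OX.O] X move#1: (0,0):+1/XXXO/OX.O*, (1,2):+0/.XXO/OXXO
[XXXO/OX.O] end (terminal -1, O#2); searched .XXO/OX.O to 5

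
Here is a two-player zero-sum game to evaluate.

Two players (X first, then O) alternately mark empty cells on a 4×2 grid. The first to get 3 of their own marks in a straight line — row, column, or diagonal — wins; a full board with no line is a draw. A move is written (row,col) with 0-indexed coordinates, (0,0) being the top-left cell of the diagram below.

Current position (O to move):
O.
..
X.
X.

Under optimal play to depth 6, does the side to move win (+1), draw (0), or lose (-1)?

p1 O@[O./../X./X.]: (0,1)[OO/../X./X.]-1 (1,0)[O./O./X./X.]+0* (1,1)[O./.O/X./X.]-1 (2,1)[O./../XO/X.]-1 (3,1)[O./../X./XO]-1
p2 X@[O./O./X./X.]: (0,1)[OX/O./X./X.]+0* (1,1)[O./OX/X./X.]+0 (2,1)[O./O./XX/X.]+0 (3,1)[O./O./X./XX]+0
p3 O@[OX/O./X./X.]: (1,1)[OX/OO/X./X.]+0* (2,1)[OX/O./XO/X.]+0 (3,1)[OX/O./X./XO]+0
p4 X@[OX/OO/X./X.]: (2,1)[OX/OO/XX/X.]+0* (3,1)[OX/OO/X./XX]+0
p5 O@[OX/OO/XX/X.]: (3,1)[OX/OO/XX/XO]+0*
p6 X@[OX/OO/XX/XO] terminal +0; root [O./../X./X.] d6

value(O./../X./X., O) = 0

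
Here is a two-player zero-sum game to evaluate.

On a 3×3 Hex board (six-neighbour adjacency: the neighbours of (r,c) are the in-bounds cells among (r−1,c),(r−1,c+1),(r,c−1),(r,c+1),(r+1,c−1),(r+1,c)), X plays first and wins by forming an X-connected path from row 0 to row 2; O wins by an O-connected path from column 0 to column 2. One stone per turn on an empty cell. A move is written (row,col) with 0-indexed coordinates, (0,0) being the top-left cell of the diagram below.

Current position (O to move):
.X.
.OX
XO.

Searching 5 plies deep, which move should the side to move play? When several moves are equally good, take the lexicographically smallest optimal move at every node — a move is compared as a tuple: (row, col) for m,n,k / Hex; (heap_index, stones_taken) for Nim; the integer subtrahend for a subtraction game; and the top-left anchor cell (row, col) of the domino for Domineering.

O's best at [.X./.OX/XO.]: (1,0)

p1 O@[.X./.OX/XO.]: (0,0)[OX./.OX/XO.]-1 (0,2)[.XO/.OX/XO.]-1 (1,0)[.X./OOX/XO.]+1* (2,2)[.X./.OX/XOO]-1
p2 X@[.X./OOX/XO.]: (0,0)[XX./OOX/XO.]-1* (0,2)[.XX/OOX/XO.]-1 (2,2)[.X./OOX/XOX]-1
p3 O@[XX./OOX/XO.]: (0,2)[XXO/OOX/XO.]+1* (2,2)[XX./OOX/XOO]+1
p4 X@[XXO/OOX/XO.] terminal -1; root [.X./.OX/XO.] d5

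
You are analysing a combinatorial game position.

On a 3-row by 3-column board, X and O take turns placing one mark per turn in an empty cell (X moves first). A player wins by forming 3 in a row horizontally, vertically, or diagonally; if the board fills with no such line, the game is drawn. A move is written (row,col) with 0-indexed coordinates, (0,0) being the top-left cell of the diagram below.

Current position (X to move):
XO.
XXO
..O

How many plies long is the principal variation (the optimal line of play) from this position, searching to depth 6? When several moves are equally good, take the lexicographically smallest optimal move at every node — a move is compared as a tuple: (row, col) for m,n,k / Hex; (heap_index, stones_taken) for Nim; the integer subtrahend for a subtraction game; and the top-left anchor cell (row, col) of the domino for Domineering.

PV length from [XO./XXO/..O]: 1 ply

[XO./XXO/..O] X move#1: (0,2):+0/XOX/XXO/..O, (2,0):+1/XO./XXO/X.O*, (2,1):-1/XO./XXO/.XO
[XO./XXO/X.O] end (terminal -1, O#2); searched XO./XXO/..O to 6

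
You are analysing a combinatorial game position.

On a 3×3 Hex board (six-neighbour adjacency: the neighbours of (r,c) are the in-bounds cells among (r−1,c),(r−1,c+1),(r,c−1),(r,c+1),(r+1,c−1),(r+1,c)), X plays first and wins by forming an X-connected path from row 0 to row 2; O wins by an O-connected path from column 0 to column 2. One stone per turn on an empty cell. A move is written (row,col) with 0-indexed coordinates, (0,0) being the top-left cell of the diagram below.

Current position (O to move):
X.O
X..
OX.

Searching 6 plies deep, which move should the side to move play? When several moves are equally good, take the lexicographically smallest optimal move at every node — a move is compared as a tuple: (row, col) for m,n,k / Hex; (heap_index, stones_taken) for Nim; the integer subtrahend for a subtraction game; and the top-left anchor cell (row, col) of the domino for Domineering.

ply 1, O at X.O/X../OX. | (0,1)=-1→XOO/X../OX.; (1,1)=+1→X.O/XO./OX.*; (1,2)=-1→X.O/X.O/OX.; (2,2)=-1→X.O/X../OXO
ply 2: X.O/XO./OX. is terminal -1 (X); from X.O/X../OX. depth 6

O's best at [X.O/X../OX.]: (1,1)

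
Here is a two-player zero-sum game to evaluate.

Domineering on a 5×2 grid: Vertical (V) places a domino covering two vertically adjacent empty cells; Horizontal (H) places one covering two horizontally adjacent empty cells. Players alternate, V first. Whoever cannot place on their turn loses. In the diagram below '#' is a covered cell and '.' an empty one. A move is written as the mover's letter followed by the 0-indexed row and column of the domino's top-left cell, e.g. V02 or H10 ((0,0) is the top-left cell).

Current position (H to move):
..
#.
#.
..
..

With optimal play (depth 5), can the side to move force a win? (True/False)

p1 H@[../#./#./../..]: H00[##/#./#./../..]-1 H30[../#./#./##/..]+1* H40[../#./#./../##]+1
p2 V@[../#./#./##/..]: V01[.#/##/#./##/..]-1* V11[../##/##/##/..]-1
p3 H@[.#/##/#./##/..]: H40[.#/##/#./##/##]+1*
p4 V@[.#/##/#./##/##] terminal -1; root [../#./#./../..] d5

H winning at [../#./#./../..]: True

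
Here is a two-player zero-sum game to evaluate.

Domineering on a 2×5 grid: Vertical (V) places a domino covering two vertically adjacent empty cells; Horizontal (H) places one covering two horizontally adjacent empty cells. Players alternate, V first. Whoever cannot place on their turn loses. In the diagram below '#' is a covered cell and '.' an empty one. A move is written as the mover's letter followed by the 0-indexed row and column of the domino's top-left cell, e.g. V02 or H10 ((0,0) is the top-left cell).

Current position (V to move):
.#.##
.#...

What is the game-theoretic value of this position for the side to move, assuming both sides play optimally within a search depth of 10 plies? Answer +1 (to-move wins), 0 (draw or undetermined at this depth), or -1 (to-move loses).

value(.#.##/.#..., V) = +1

ply 1, V at .#.##/.#... | V00=-1→##.##/##...; V02=+1→.####/.##..*
ply 2, H at .####/.##.. | H13=-1→.####/.####*
ply 3, V at .####/.#### | V00=+1→#####/#####*
ply 4: #####/##### is terminal -1 (H); from .#.##/.#... depth 10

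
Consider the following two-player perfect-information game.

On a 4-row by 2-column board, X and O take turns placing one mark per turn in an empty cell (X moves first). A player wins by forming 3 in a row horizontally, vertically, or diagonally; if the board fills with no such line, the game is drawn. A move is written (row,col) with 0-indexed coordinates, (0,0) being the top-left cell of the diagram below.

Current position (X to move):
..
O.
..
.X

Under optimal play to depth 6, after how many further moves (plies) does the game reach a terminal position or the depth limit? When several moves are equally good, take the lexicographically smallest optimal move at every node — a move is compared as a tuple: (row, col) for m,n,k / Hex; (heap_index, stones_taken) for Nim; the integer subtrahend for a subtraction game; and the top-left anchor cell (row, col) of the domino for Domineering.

p1 X@[../O./../.X]: (0,0)[X./O./../.X]+0* (0,1)[.X/O./../.X]-1 (1,1)[../OX/../.X]+0 (2,0)[../O./X./.X]+0 (2,1)[../O./.X/.X]+0 (3,0)[../O./../XX]+0
p2 O@[X./O./../.X]: (0,1)[XO/O./../.X]+0* (1,1)[X./OO/../.X]+0 (2,0)[X./O./O./.X]+0 (2,1)[X./O./.O/.X]+0 (3,0)[X./O./../OX]+0
p3 X@[XO/O./../.X]: (1,1)[XO/OX/../.X]+0* (2,0)[XO/O./X./.X]+0 (2,1)[XO/O./.X/.X]+0 (3,0)[XO/O./../XX]+0
p4 O@[XO/OX/../.X]: (2,0)[XO/OX/O./.X]-1 (2,1)[XO/OX/.O/.X]+0* (3,0)[XO/OX/../OX]-1
p5 X@[XO/OX/.O/.X]: (2,0)[XO/OX/XO/.X]+0* (3,0)[XO/OX/.O/XX]+0
p6 O@[XO/OX/XO/.X]: (3,0)[XO/OX/XO/OX]+0*
p7 X@[XO/OX/XO/OX] terminal +0; root [../O./../.X] d6

PV length from [../O./../.X]: 6 plies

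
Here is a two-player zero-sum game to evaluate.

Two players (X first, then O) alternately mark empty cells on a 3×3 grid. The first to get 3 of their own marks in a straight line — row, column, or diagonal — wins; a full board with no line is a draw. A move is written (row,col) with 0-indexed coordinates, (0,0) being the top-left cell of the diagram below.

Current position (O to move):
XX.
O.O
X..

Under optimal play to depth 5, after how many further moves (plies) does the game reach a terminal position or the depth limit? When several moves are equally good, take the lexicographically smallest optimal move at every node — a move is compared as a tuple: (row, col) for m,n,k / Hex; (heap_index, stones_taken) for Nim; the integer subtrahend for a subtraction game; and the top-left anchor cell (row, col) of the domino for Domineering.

p1 O@[XX./O.O/X..]: (0,2)[XXO/O.O/X..]+1* (1,1)[XX./OOO/X..]+1 (2,1)[XX./O.O/XO.]-1 (2,2)[XX./O.O/X.O]-1
p2 X@[XXO/O.O/X..]: (1,1)[XXO/OXO/X..]-1* (2,1)[XXO/O.O/XX.]-1 (2,2)[XXO/O.O/X.X]-1
p3 O@[XXO/OXO/X..]: (2,1)[XXO/OXO/XO.]-1 (2,2)[XXO/OXO/X.O]+1*
p4 X@[XXO/OXO/X.O] terminal -1; root [XX./O.O/X..] d5

PV length from [XX./O.O/X..]: 3 plies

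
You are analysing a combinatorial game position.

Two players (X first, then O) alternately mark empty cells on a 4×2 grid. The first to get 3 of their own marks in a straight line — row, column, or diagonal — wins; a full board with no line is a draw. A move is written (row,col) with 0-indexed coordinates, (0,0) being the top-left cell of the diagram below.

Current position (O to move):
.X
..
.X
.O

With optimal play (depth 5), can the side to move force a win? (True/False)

O winning at [.X/../.X/.O]: False

p1 O@[.X/../.X/.O]: (0,0)[OX/../.X/.O]-1 (1,0)[.X/O./.X/.O]-1 (1,1)[.X/.O/.X/.O]+0* (2,0)[.X/../OX/.O]-1 (3,0)[.X/../.X/OO]-1
p2 X@[.X/.O/.X/.O]: (0,0)[XX/.O/.X/.O]+0* (1,0)[.X/XO/.X/.O]+0 (2,0)[.X/.O/XX/.O]+0 (3,0)[.X/.O/.X/XO]+0
p3 O@[XX/.O/.X/.O]: (1,0)[XX/OO/.X/.O]+0* (2,0)[XX/.O/OX/.O]+0 (3,0)[XX/.O/.X/OO]+0
p4 X@[XX/OO/.X/.O]: (2,0)[XX/OO/XX/.O]+0* (3,0)[XX/OO/.X/XO]+0
p5 O@[XX/OO/XX/.O]: (3,0)[XX/OO/XX/OO]+0*
p6 X@[XX/OO/XX/OO] terminal +0; root [.X/../.X/.O] d5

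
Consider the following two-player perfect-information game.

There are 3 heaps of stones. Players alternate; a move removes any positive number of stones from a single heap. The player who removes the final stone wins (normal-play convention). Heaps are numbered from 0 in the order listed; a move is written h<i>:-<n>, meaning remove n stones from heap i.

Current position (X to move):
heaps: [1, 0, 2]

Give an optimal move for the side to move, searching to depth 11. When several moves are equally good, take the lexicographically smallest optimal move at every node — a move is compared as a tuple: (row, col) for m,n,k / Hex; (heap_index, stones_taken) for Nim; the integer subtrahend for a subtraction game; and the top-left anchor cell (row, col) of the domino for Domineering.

ply 1, X at (1,0,2) | h0:-1=-1→(0,0,2); h2:-1=+1→(1,0,1)*; h2:-2=-1→(1,0,0)
ply 2, O at (1,0,1) | h0:-1=-1→(0,0,1)*; h2:-1=-1→(1,0,0)
ply 3, X at (0,0,1) | h2:-1=+1→(0,0,0)*
ply 4: (0,0,0) is terminal -1 (O); from (1,0,2) depth 11

X's best at [(1,0,2)]: h2:-1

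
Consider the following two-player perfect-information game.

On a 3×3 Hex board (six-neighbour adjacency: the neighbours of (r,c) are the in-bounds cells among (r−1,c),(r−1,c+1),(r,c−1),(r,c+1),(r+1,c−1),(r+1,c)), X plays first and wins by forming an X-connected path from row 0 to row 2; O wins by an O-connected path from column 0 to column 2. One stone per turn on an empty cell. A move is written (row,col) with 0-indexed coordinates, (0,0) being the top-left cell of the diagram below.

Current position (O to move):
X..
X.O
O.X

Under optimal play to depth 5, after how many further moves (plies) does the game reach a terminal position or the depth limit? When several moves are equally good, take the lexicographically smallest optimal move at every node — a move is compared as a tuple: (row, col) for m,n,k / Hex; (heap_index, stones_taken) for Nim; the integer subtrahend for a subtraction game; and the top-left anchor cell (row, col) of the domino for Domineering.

PV length from [X../X.O/O.X]: 3 plies

ply 1, O at X../X.O/O.X | (0,1)=+1→XO./X.O/O.X*; (0,2)=+1→X.O/X.O/O.X; (1,1)=+1→X../XOO/O.X; (2,1)=+1→X../X.O/OOX
ply 2, X at XO./X.O/O.X | (0,2)=-1→XOX/X.O/O.X*; (1,1)=-1→XO./XXO/O.X; (2,1)=-1→XO./X.O/OXX
ply 3, O at XOX/X.O/O.X | (1,1)=+1→XOX/XOO/O.X*; (2,1)=+1→XOX/X.O/OOX
ply 4: XOX/XOO/O.X is terminal -1 (X); from X../X.O/O.X depth 5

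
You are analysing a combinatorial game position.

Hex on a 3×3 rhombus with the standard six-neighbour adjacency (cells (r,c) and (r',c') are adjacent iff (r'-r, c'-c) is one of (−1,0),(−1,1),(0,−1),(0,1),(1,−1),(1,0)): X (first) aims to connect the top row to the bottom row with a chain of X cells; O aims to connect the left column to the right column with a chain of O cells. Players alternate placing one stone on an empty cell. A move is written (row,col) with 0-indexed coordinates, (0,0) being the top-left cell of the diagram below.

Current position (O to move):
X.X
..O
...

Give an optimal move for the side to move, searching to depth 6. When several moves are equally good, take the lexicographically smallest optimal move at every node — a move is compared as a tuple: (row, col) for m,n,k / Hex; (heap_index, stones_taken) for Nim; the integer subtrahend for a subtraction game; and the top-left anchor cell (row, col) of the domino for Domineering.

O's best at [X.X/..O/...]: (1,1)

[X.X/..O/...] O move#1: (0,1):-1/XOX/..O/..., (1,0):-1/X.X/O.O/..., (1,1):+1/X.X/.OO/...*, (2,0):+1/X.X/..O/O.., (2,1):-1/X.X/..O/.O., (2,2):-1/X.X/..O/..O
[X.X/.OO/...] X move#2: (0,1):-1/XXX/.OO/...*, (1,0):-1/X.X/XOO/..., (2,0):-1/X.X/.OO/X.., (2,1):-1/X.X/.OO/.X., (2,2):-1/X.X/.OO/..X
[XXX/.OO/...] O move#3: (1,0):+1/XXX/OOO/...*, (2,0):+1/XXX/.OO/O.., (2,1):+1/XXX/.OO/.O., (2,2):+1/XXX/.OO/..O
[XXX/OOO/...] end (terminal -1, X#4); searched X.X/..O/... to 6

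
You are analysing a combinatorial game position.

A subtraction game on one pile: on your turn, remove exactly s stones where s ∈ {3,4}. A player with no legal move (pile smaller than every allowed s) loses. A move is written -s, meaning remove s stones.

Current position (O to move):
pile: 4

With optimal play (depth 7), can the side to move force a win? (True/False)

O winning at [4]: True

[4] O move#1: -3:+1/1*, -4:+1/0
[1] end (terminal -1, X#2); searched 4 to 7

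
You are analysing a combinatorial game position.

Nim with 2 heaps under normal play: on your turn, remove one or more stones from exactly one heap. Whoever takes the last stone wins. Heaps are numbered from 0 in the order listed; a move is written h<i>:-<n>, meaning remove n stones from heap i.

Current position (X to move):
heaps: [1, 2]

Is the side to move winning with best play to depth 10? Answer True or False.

[(1,2)] X move#1: h0:-1:-1/(0,2), h1:-1:+1/(1,1)*, h1:-2:-1/(1,0)
[(1,1)] O move#2: h0:-1:-1/(0,1)*, h1:-1:-1/(1,0)
[(0,1)] X move#3: h1:-1:+1/(0,0)*
[(0,0)] end (terminal -1, O#4); searched (1,2) to 10

X winning at [(1,2)]: True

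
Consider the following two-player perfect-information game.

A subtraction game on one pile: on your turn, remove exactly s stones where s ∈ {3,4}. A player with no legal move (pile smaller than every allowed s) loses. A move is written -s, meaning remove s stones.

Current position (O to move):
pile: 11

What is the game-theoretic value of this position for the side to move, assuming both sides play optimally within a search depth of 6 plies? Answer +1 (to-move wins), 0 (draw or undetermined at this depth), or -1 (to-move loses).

ply 1, O at 11 | -3=+1→8*; -4=+1→7
ply 2, X at 8 | -3=-1→5*; -4=-1→4
ply 3, O at 5 | -3=+1→2*; -4=+1→1
ply 4: 2 is terminal -1 (X); from 11 depth 6

value(11, O) = +1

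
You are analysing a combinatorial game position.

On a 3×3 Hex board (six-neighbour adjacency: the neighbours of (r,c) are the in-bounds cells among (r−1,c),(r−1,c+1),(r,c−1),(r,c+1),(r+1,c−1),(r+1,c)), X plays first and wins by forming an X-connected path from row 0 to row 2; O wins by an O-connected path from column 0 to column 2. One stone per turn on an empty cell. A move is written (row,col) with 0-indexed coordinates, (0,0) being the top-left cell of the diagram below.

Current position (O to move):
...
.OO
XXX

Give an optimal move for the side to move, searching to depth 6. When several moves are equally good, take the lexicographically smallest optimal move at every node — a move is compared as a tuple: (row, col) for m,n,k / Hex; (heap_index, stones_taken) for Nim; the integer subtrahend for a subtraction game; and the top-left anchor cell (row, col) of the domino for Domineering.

O's best at [.../.OO/XXX]: (0,0)

p1 O@[.../.OO/XXX]: (0,0)[O../.OO/XXX]+1* (0,1)[.O./.OO/XXX]+1 (0,2)[..O/.OO/XXX]-1 (1,0)[.../OOO/XXX]+1
p2 X@[O../.OO/XXX]: (0,1)[OX./.OO/XXX]-1* (0,2)[O.X/.OO/XXX]-1 (1,0)[O../XOO/XXX]-1
p3 O@[OX./.OO/XXX]: (0,2)[OXO/.OO/XXX]-1 (1,0)[OX./OOO/XXX]+1*
p4 X@[OX./OOO/XXX] terminal -1; root [.../.OO/XXX] d6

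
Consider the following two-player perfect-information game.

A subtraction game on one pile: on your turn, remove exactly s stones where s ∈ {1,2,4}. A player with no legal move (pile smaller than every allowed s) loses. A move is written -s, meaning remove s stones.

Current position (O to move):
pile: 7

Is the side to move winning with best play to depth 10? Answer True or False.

[7] O move#1: -1:+1/6*, -2:-1/5, -4:+1/3
[6] X move#2: -1:-1/5*, -2:-1/4, -4:-1/2
[5] O move#3: -1:-1/4, -2:+1/3*, -4:-1/1
[3] X move#4: -1:-1/2*, -2:-1/1
[2] O move#5: -1:-1/1, -2:+1/0*
[0] end (terminal -1, X#6); searched 7 to 10

O winning at [7]: True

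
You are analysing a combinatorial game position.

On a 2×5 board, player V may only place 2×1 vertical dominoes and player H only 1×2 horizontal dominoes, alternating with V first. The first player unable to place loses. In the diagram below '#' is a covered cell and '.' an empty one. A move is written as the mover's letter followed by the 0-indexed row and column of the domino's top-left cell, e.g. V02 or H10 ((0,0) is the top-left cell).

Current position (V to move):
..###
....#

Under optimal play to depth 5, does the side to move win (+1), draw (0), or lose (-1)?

value(..###/....#, V) = +1

ply 1, V at ..###/....# | V00=-1→#.###/#...#; V01=+1→.####/.#..#*
ply 2, H at .####/.#..# | H12=-1→.####/.####*
ply 3, V at .####/.#### | V00=+1→#####/#####*
ply 4: #####/##### is terminal -1 (H); from ..###/....# depth 5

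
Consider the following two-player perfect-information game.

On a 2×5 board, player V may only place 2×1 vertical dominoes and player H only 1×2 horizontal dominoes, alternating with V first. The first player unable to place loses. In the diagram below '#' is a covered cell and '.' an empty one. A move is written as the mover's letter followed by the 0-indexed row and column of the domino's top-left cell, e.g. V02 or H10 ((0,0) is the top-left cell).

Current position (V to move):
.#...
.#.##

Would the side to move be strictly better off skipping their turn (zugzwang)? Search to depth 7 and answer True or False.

p1 V@[.#.../.#.##]: V00[##.../##.##]-1 V02[.##../.####]+1*
p2 H@[.##../.####]: H03[.####/.####]-1*
p3 V@[.####/.####]: V00[#####/#####]+1*
p4 H@[#####/#####] terminal -1; root [.#.../.#.##] d7
pass branch (H moves first from the same position):
  | p1 H@[.#.../.#.##]: H02[.###./.#.##]-1* H03[.#.##/.#.##]-1
  | p2 V@[.###./.#.##]: V00[####./##.##]+1*
  | p3 H@[####./##.##] terminal -1; root [.#.../.#.##] d7
V moving scores +1; V passing scores +1

zugzwang(.#.../.#.##, V) = False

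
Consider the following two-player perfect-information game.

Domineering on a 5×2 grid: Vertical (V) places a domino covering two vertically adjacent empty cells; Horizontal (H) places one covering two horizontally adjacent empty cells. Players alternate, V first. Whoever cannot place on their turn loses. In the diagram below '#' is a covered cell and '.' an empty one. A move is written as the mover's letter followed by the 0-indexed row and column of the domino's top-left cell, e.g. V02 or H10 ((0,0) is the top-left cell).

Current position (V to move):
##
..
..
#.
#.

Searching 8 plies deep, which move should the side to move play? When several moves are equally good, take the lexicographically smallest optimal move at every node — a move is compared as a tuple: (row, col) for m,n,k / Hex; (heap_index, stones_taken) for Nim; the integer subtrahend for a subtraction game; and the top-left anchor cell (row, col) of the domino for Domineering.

V's best at [##/../../#./#.]: V10

[##/../../#./#.] V move#1: V10:+1/##/#./#./#./#.*, V11:+1/##/.#/.#/#./#., V21:-1/##/../.#/##/#., V31:-1/##/../../##/##
[##/#./#./#./#.] end (terminal -1, H#2); searched ##/../../#./#. to 8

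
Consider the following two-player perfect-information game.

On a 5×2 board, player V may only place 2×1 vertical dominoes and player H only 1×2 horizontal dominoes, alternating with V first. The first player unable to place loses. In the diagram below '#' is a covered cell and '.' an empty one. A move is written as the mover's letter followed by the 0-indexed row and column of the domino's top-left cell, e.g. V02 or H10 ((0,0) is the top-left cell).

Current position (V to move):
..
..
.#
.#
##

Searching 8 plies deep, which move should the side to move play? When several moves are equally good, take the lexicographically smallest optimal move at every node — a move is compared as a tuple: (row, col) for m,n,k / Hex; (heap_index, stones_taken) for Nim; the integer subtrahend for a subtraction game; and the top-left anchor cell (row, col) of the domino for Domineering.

p1 V@[../../.#/.#/##]: V00[#./#./.#/.#/##]+1* V01[.#/.#/.#/.#/##]+1 V10[../#./##/.#/##]-1 V20[../../##/##/##]-1
p2 H@[#./#./.#/.#/##] terminal -1; root [../../.#/.#/##] d8

V's best at [../../.#/.#/##]: V00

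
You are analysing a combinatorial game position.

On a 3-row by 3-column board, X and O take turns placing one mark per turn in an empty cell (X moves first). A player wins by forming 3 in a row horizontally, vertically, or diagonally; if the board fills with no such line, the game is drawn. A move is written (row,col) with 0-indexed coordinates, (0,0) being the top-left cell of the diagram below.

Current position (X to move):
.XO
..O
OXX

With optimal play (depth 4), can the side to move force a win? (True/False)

[.XO/..O/OXX] X move#1: (0,0):-1/XXO/..O/OXX, (1,0):-1/.XO/X.O/OXX, (1,1):+1/.XO/.XO/OXX*
[.XO/.XO/OXX] end (terminal -1, O#2); searched .XO/..O/OXX to 4

X winning at [.XO/..O/OXX]: True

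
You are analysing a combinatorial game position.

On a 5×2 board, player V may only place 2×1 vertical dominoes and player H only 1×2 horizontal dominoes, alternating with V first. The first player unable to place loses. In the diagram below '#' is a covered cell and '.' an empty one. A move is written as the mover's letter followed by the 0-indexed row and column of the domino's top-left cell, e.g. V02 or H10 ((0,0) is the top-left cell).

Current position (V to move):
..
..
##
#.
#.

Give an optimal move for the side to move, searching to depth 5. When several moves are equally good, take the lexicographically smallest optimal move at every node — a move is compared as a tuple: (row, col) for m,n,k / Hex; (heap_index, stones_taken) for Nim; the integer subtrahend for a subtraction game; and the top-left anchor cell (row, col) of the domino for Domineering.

V's best at [../../##/#./#.]: V00

[../../##/#./#.] V move#1: V00:+1/#./#./##/#./#.*, V01:+1/.#/.#/##/#./#., V31:-1/../../##/##/##
[#./#./##/#./#.] end (terminal -1, H#2); searched ../../##/#./#. to 5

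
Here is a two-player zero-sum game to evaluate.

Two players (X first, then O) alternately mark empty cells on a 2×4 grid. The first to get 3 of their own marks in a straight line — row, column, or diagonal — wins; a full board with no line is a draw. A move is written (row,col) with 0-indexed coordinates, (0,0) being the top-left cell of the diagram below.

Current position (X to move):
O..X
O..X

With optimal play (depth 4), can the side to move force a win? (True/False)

X winning at [O..X/O..X]: False

p1 X@[O..X/O..X]: (0,1)[OX.X/O..X]+0* (0,2)[O.XX/O..X]+0 (1,1)[O..X/OX.X]+0 (1,2)[O..X/O.XX]+0
p2 O@[OX.X/O..X]: (0,2)[OXOX/O..X]+0* (1,1)[OX.X/OO.X]-1 (1,2)[OX.X/O.OX]-1
p3 X@[OXOX/O..X]: (1,1)[OXOX/OX.X]+0* (1,2)[OXOX/O.XX]+0
p4 O@[OXOX/OX.X]: (1,2)[OXOX/OXOX]+0*
p5 X@[OXOX/OXOX] terminal +0; root [O..X/O..X] d4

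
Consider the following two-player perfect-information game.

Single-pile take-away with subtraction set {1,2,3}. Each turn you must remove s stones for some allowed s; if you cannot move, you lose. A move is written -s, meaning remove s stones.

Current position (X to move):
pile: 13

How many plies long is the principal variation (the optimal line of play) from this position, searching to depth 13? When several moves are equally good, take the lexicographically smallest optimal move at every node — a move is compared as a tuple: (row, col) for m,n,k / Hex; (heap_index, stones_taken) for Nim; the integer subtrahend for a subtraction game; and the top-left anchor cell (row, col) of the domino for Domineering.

[13] X move#1: -1:+1/12*, -2:-1/11, -3:-1/10
[12] O move#2: -1:-1/11*, -2:-1/10, -3:-1/9
[11] X move#3: -1:-1/10, -2:-1/9, -3:+1/8*
[8] O move#4: -1:-1/7*, -2:-1/6, -3:-1/5
[7] X move#5: -1:-1/6, -2:-1/5, -3:+1/4*
[4] O move#6: -1:-1/3*, -2:-1/2, -3:-1/1
[3] X move#7: -1:-1/2, -2:-1/1, -3:+1/0*
[0] end (terminal -1, O#8); searched 13 to 13

PV length from [13]: 7 plies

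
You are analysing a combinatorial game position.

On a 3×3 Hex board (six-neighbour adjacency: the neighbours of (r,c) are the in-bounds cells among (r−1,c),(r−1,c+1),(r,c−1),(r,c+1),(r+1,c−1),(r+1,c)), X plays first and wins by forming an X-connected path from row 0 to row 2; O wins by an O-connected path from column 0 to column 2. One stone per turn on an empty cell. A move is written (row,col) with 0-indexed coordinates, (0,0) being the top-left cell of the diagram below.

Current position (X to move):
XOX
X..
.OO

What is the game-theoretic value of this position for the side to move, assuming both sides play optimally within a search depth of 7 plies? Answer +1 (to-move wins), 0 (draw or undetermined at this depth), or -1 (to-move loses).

[XOX/X../.OO] X move#1: (1,1):-1/XOX/XX./.OO, (1,2):-1/XOX/X.X/.OO, (2,0):+1/XOX/X../XOO*
[XOX/X../XOO] end (terminal -1, O#2); searched XOX/X../.OO to 7

value(XOX/X../.OO, X) = +1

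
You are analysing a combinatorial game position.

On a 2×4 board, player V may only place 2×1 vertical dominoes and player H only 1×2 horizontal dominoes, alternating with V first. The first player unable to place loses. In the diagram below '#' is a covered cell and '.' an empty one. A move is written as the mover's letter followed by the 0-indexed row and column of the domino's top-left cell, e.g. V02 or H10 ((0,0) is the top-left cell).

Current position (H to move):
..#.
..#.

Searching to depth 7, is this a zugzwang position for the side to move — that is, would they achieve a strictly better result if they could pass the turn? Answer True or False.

p1 H@[..#./..#.]: H00[###./..#.]+1* H10[..#./###.]+1
p2 V@[###./..#.]: V03[####/..##]-1*
p3 H@[####/..##]: H10[####/####]+1*
p4 V@[####/####] terminal -1; root [..#./..#.] d7
pass branch (V moves first from the same position):
  | p1 V@[..#./..#.]: V00[#.#./#.#.]+1* V01[.##./.##.]+1 V03[..##/..##]-1
  | p2 H@[#.#./#.#.] terminal -1; root [..#./..#.] d7
H moving scores +1; H passing scores -1

zugzwang(..#./..#., H) = False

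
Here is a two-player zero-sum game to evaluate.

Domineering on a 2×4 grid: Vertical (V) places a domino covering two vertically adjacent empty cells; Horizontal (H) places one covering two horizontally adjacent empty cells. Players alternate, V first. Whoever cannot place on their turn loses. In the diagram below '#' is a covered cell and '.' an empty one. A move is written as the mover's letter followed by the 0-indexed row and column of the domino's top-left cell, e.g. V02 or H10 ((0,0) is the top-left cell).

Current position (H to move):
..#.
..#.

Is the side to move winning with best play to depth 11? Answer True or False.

ply 1, H at ..#./..#. | H00=+1→###./..#.*; H10=+1→..#./###.
ply 2, V at ###./..#. | V03=-1→####/..##*
ply 3, H at ####/..## | H10=+1→####/####*
ply 4: ####/#### is terminal -1 (V); from ..#./..#. depth 11

H winning at [..#./..#.]: True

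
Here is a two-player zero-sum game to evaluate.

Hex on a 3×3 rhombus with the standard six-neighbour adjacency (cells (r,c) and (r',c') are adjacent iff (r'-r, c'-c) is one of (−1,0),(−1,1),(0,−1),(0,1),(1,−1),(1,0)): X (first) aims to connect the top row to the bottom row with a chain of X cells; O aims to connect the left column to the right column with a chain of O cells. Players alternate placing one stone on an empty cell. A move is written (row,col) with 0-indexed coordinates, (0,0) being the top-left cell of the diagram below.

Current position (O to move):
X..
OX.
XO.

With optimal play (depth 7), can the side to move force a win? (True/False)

p1 O@[X../OX./XO.]: (0,1)[XO./OX./XO.]-1* (0,2)[X.O/OX./XO.]-1 (1,2)[X../OXO/XO.]-1 (2,2)[X../OX./XOO]-1
p2 X@[XO./OX./XO.]: (0,2)[XOX/OX./XO.]+1* (1,2)[XO./OXX/XO.]-1 (2,2)[XO./OX./XOX]-1
p3 O@[XOX/OX./XO.] terminal -1; root [X../OX./XO.] d7

O winning at [X../OX./XO.]: False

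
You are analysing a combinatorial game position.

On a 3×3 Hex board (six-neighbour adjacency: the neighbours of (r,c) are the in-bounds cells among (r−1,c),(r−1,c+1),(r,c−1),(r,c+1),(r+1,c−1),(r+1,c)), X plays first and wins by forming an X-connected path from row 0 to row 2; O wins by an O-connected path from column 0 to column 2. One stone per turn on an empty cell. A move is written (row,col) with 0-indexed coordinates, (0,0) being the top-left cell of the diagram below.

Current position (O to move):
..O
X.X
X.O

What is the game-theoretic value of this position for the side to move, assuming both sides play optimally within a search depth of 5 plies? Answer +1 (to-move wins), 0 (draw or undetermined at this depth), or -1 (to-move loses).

value(..O/X.X/X.O, O) = -1

p1 O@[..O/X.X/X.O]: (0,0)[O.O/X.X/X.O]-1* (0,1)[.OO/X.X/X.O]-1 (1,1)[..O/XOX/X.O]-1 (2,1)[..O/X.X/XOO]-1
p2 X@[O.O/X.X/X.O]: (0,1)[OXO/X.X/X.O]+1* (1,1)[O.O/XXX/X.O]-1 (2,1)[O.O/X.X/XXO]-1
p3 O@[OXO/X.X/X.O] terminal -1; root [..O/X.X/X.O] d5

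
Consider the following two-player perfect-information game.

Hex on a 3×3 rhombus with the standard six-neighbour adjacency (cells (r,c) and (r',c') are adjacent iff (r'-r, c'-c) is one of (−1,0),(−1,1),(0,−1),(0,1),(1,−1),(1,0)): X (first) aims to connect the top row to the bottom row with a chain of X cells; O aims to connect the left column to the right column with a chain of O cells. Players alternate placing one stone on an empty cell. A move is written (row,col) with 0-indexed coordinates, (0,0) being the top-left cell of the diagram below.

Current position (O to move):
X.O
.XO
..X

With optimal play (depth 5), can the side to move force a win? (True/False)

ply 1, O at X.O/.XO/..X | (0,1)=-1→XOO/.XO/..X*; (1,0)=-1→X.O/OXO/..X; (2,0)=-1→X.O/.XO/O.X; (2,1)=-1→X.O/.XO/.OX
ply 2, X at XOO/.XO/..X | (1,0)=+1→XOO/XXO/..X*; (2,0)=-1→XOO/.XO/X.X; (2,1)=-1→XOO/.XO/.XX
ply 3, O at XOO/XXO/..X | (2,0)=-1→XOO/XXO/O.X*; (2,1)=-1→XOO/XXO/.OX
ply 4, X at XOO/XXO/O.X | (2,1)=+1→XOO/XXO/OXX*
ply 5: XOO/XXO/OXX is terminal -1 (O); from X.O/.XO/..X depth 5

O winning at [X.O/.XO/..X]: False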